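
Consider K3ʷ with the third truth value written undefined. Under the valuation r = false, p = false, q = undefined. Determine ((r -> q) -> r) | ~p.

r -> q = false -> undefined = undefined  [any arg is the third value ⇒ result is the third value]
(r -> q) -> r = undefined -> false = undefined
~p = ~false = true
((r -> q) -> r) | ~p = undefined | true = undefined

undefined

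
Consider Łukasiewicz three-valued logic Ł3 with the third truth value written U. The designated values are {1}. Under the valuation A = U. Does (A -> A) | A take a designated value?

A -> A = U -> U = 1
(A -> A) | A = 1 | U = 1
1 ∈ {1}.

Yes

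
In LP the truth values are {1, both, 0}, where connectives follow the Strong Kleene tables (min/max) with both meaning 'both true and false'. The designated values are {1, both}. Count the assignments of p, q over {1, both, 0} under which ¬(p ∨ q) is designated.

Designated under: (p=both, q=both); (p=both, q=0); (p=0, q=both); (p=0, q=0).

4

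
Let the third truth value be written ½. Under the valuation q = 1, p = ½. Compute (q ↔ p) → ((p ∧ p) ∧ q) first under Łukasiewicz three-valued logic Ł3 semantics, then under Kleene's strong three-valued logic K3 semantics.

In Łukasiewicz three-valued logic Ł3: q ↔ p = 1 ↔ ½ = ½  [1 − |1−½|]
p ∧ p = ½ ∧ ½ = ½
(p ∧ p) ∧ q = ½ ∧ 1 = ½
(q ↔ p) → ((p ∧ p) ∧ q) = ½ → ½ = 1
In Kleene's strong three-valued logic K3: q ↔ p = 1 ↔ ½ = ½
p ∧ p = ½ ∧ ½ = ½
(p ∧ p) ∧ q = ½ ∧ 1 = ½
(q ↔ p) → ((p ∧ p) ∧ q) = ½ → ½ = ½
They differ because Łukasiewicz three-valued logic Ł3 and Kleene's strong three-valued logic K3 treat ½ differently under implication.

1; ½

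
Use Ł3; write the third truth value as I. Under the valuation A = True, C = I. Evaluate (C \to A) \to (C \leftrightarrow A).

I

C \to A = I \to True = True
C \leftrightarrow A = I \leftrightarrow True = I
(C \to A) \to (C \leftrightarrow A) = True \to I = I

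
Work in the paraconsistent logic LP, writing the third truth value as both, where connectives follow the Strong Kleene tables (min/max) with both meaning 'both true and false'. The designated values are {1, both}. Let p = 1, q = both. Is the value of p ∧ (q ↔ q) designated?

Yes

q ↔ q = both ↔ both = both
p ∧ (q ↔ q) = 1 ∧ both = both
both ∈ {1, both}.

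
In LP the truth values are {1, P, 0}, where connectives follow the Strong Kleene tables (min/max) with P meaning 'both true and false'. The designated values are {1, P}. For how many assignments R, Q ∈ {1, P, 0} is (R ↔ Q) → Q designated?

8

Of the 9 assignments, 8 give a value in {1, P}.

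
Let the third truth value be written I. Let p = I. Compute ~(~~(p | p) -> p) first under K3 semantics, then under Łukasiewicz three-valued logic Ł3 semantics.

In K3: p | p = I | I = I
~(p | p) = ~I = I
~~(p | p) = ~I = I
~~(p | p) -> p = I -> I = I  [~I | I]
~(~~(p | p) -> p) = ~I = I
In Łukasiewicz three-valued logic Ł3: p | p = I | I = I
~(p | p) = ~I = I
~~(p | p) = ~I = I
~~(p | p) -> p = I -> I = T  [min(1, 1−½+½)]
~(~~(p | p) -> p) = ~T = F
They differ because K3 and Łukasiewicz three-valued logic Ł3 treat I differently under implication.

I; F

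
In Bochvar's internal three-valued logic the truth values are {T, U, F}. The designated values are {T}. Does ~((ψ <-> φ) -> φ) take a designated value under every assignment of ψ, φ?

Countermodel: ψ=T, φ=T gives F, which is not designated.

No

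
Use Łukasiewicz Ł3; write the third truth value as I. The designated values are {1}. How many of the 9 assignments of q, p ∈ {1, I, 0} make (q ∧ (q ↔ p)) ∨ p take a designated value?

3

Designated under: (q=1, p=1); (q=I, p=1); (q=0, p=1).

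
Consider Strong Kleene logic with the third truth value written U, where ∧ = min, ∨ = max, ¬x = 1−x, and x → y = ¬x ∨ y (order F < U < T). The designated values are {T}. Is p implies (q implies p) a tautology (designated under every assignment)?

No

Countermodel: p=U, q=T gives U, which is not designated.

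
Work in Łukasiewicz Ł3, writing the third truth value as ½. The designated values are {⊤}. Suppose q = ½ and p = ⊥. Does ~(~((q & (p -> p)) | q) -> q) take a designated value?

No

p -> p = ⊥ -> ⊥ = ⊤
q & (p -> p) = ½ & ⊤ = ½
(q & (p -> p)) | q = ½ | ½ = ½
~((q & (p -> p)) | q) = ~½ = ½
~((q & (p -> p)) | q) -> q = ½ -> ½ = ⊤  [min(1, 1−½+½)]
~(~((q & (p -> p)) | q) -> q) = ~⊤ = ⊥
⊥ ∉ {⊤}.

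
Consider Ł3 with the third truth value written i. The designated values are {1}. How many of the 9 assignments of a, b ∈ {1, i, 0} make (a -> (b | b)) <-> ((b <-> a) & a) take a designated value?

Designated under: (a=1, b=1); (a=1, b=i); (a=1, b=0); (a=i, b=0).

4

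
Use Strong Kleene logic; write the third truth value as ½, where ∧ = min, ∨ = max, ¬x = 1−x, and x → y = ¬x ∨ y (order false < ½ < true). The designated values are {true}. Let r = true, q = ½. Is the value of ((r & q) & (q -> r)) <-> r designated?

No

r & q = true & ½ = ½
q -> r = ½ -> true = true  [~½ | true]
(r & q) & (q -> r) = ½ & true = ½
((r & q) & (q -> r)) <-> r = ½ <-> true = ½
½ ∉ {true}.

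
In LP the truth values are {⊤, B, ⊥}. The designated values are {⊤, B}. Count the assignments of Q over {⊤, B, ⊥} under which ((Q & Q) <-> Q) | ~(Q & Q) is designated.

Q=⊤: ⊤ ✓
Q=B: B ✓
Q=⊥: ⊤ ✓

3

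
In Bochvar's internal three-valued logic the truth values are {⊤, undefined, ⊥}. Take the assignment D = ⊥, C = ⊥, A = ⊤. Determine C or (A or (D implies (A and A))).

A and A = ⊤ and ⊤ = ⊤
D implies (A and A) = ⊥ implies ⊤ = ⊤
A or (D implies (A and A)) = ⊤ or ⊤ = ⊤
C or (A or (D implies (A and A))) = ⊥ or ⊤ = ⊤

⊤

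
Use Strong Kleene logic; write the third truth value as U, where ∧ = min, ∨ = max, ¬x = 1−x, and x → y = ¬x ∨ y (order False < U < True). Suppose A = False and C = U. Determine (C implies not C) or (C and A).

not C = not U = U
C implies not C = U implies U = U
C and A = U and False = False
(C implies not C) or (C and A) = U or False = U

U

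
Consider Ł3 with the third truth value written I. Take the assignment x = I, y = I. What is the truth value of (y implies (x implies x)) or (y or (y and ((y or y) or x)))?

True

x implies x = I implies I = True
y implies (x implies x) = I implies True = True
y or y = I or I = I
(y or y) or x = I or I = I
y and ((y or y) or x) = I and I = I
y or (y and ((y or y) or x)) = I or I = I
(y implies (x implies x)) or (y or (y and ((y or y) or x))) = True or I = True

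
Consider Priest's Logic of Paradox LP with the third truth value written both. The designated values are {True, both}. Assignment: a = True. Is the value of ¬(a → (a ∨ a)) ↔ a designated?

No

a ∨ a = True ∨ True = True
a → (a ∨ a) = True → True = True
¬(a → (a ∨ a)) = ¬True = False
¬(a → (a ∨ a)) ↔ a = False ↔ True = False
False ∉ {True, both}.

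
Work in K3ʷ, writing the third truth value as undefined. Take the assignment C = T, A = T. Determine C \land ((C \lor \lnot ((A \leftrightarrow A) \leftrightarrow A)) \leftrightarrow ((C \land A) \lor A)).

T

A \leftrightarrow A = T \leftrightarrow T = T
(A \leftrightarrow A) \leftrightarrow A = T \leftrightarrow T = T
\lnot ((A \leftrightarrow A) \leftrightarrow A) = \lnot T = F
C \lor \lnot ((A \leftrightarrow A) \leftrightarrow A) = T \lor F = T
C \land A = T \land T = T
(C \land A) \lor A = T \lor T = T
(C \lor \lnot ((A \leftrightarrow A) \leftrightarrow A)) \leftrightarrow ((C \land A) \lor A) = T \leftrightarrow T = T
C \land ((C \lor \lnot ((A \leftrightarrow A) \leftrightarrow A)) \leftrightarrow ((C \land A) \lor A)) = T \land T = T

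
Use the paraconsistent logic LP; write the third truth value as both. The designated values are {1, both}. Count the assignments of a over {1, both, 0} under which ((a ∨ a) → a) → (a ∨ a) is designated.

a=1: 1 ✓
a=both: both ✓
a=0: 0 ·

2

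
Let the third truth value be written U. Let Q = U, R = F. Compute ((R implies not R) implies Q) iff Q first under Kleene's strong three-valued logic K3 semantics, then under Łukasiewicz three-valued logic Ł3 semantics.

In Kleene's strong three-valued logic K3: not R = not F = T
R implies not R = F implies T = T
(R implies not R) implies Q = T implies U = U
((R implies not R) implies Q) iff Q = U iff U = U
In Łukasiewicz three-valued logic Ł3: not R = not F = T
R implies not R = F implies T = T
(R implies not R) implies Q = T implies U = U  [min(1, 1−1+½)]
((R implies not R) implies Q) iff Q = U iff U = T
They differ because Kleene's strong three-valued logic K3 and Łukasiewicz three-valued logic Ł3 treat U differently under implication.

U; T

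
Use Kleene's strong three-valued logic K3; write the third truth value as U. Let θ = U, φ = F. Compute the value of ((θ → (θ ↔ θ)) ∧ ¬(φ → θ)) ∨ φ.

F

θ ↔ θ = U ↔ U = U
θ → (θ ↔ θ) = U → U = U
φ → θ = F → U = T
¬(φ → θ) = ¬T = F
(θ → (θ ↔ θ)) ∧ ¬(φ → θ) = U ∧ F = F
((θ → (θ ↔ θ)) ∧ ¬(φ → θ)) ∨ φ = F ∨ F = F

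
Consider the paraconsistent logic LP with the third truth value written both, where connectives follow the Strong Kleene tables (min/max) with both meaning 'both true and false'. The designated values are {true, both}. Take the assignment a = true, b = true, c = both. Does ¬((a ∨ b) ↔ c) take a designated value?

a ∨ b = true ∨ true = true
(a ∨ b) ↔ c = true ↔ both = both
¬((a ∨ b) ↔ c) = ¬both = both
both ∈ {true, both}.

Yes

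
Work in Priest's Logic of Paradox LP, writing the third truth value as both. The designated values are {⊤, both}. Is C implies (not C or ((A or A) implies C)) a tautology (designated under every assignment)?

Every assignment of C, A over {⊤, both, ⊥} gives a value in {⊤, both}.
In particular, with C=both, A=both: C implies (not C or ((A or A) implies C)) = both.

Yes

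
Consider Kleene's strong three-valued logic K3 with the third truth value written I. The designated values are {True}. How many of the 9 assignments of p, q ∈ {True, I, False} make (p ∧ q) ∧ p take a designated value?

Designated under: (p=True, q=True).

1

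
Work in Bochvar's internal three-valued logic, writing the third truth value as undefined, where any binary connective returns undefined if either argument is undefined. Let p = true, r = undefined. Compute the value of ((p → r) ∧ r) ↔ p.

undefined

p → r = true → undefined = undefined  [any arg is the third value ⇒ result is the third value]
(p → r) ∧ r = undefined ∧ undefined = undefined
((p → r) ∧ r) ↔ p = undefined ↔ true = undefined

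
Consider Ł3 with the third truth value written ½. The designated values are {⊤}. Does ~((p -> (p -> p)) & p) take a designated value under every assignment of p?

Countermodel: p=⊤ gives ⊥, which is not designated.

No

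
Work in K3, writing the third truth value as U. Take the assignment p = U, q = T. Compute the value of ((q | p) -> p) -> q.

T

q | p = T | U = T
(q | p) -> p = T -> U = U  [~T | U]
((q | p) -> p) -> q = U -> T = T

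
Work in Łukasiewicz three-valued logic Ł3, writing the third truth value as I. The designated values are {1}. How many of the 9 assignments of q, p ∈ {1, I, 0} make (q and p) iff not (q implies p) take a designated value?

Designated under: (q=1, p=I); (q=0, p=1); (q=0, p=I); (q=0, p=0).

4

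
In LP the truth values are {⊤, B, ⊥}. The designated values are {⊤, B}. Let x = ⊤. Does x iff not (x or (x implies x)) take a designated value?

x implies x = ⊤ implies ⊤ = ⊤
x or (x implies x) = ⊤ or ⊤ = ⊤
not (x or (x implies x)) = not ⊤ = ⊥
x iff not (x or (x implies x)) = ⊤ iff ⊥ = ⊥
⊥ ∉ {⊤, B}.

No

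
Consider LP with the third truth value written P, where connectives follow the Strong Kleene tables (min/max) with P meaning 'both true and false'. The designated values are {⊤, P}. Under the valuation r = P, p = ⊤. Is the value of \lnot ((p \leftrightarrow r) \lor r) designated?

Yes

p \leftrightarrow r = ⊤ \leftrightarrow P = P
(p \leftrightarrow r) \lor r = P \lor P = P
\lnot ((p \leftrightarrow r) \lor r) = \lnot P = P
P ∈ {⊤, P}.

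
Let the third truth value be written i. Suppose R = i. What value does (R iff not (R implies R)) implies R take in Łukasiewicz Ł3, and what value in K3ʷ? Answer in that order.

In Łukasiewicz Ł3: R implies R = i implies i = T  [min(1, 1−½+½)]
not (R implies R) = not T = F
R iff not (R implies R) = i iff F = i
(R iff not (R implies R)) implies R = i implies i = T
In K3ʷ: R implies R = i implies i = i  [any arg is the third value ⇒ result is the third value]
not (R implies R) = not i = i
R iff not (R implies R) = i iff i = i
(R iff not (R implies R)) implies R = i implies i = i
They differ because Łukasiewicz Ł3 and K3ʷ treat i differently under the binary connectives.

T; i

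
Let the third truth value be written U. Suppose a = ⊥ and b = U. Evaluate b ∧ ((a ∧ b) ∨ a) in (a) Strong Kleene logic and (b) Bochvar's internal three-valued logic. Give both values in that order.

In Strong Kleene logic: a ∧ b = ⊥ ∧ U = ⊥
(a ∧ b) ∨ a = ⊥ ∨ ⊥ = ⊥
b ∧ ((a ∧ b) ∨ a) = U ∧ ⊥ = ⊥
In Bochvar's internal three-valued logic: a ∧ b = ⊥ ∧ U = U
(a ∧ b) ∨ a = U ∨ ⊥ = U
b ∧ ((a ∧ b) ∨ a) = U ∧ U = U
They differ because Strong Kleene logic and Bochvar's internal three-valued logic treat U differently under the binary connectives.

⊥; U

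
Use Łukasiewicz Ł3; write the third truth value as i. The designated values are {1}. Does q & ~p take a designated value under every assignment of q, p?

Countermodel: q=1, p=1 gives 0, which is not designated.

No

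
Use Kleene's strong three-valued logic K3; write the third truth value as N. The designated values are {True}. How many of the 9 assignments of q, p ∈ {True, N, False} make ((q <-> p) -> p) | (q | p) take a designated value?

Of the 9 assignments, 5 give a value in {True}.

5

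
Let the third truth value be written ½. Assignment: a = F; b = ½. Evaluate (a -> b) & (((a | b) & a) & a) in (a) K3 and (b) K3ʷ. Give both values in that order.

In K3: a -> b = F -> ½ = T  [~F | ½]
a | b = F | ½ = ½
(a | b) & a = ½ & F = F
((a | b) & a) & a = F & F = F
(a -> b) & (((a | b) & a) & a) = T & F = F
In K3ʷ: a -> b = F -> ½ = ½  [any arg is the third value ⇒ result is the third value]
a | b = F | ½ = ½
(a | b) & a = ½ & F = ½
((a | b) & a) & a = ½ & F = ½
(a -> b) & (((a | b) & a) & a) = ½ & ½ = ½
They differ because K3 and K3ʷ treat ½ differently under the binary connectives.

F; ½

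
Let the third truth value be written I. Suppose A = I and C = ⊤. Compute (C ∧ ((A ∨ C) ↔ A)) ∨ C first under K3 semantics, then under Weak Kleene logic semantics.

⊤; I

In K3: A ∨ C = I ∨ ⊤ = ⊤
(A ∨ C) ↔ A = ⊤ ↔ I = I
C ∧ ((A ∨ C) ↔ A) = ⊤ ∧ I = I
(C ∧ ((A ∨ C) ↔ A)) ∨ C = I ∨ ⊤ = ⊤
In Weak Kleene logic: A ∨ C = I ∨ ⊤ = I
(A ∨ C) ↔ A = I ↔ I = I
C ∧ ((A ∨ C) ↔ A) = ⊤ ∧ I = I
(C ∧ ((A ∨ C) ↔ A)) ∨ C = I ∨ ⊤ = I
They differ because K3 and Weak Kleene logic treat I differently under the binary connectives.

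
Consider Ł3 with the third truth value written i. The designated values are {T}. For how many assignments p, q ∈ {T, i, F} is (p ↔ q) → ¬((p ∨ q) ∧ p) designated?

6

Of the 9 assignments, 6 give a value in {T}.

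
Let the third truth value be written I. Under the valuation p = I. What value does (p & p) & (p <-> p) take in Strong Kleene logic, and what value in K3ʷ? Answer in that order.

In Strong Kleene logic: p & p = I & I = I
p <-> p = I <-> I = I
(p & p) & (p <-> p) = I & I = I
In K3ʷ: p & p = I & I = I
p <-> p = I <-> I = I
(p & p) & (p <-> p) = I & I = I

I; I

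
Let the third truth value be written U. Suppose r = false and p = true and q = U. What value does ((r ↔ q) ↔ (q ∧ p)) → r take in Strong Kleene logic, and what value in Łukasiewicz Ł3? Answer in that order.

U; false

In Strong Kleene logic: r ↔ q = false ↔ U = U
q ∧ p = U ∧ true = U
(r ↔ q) ↔ (q ∧ p) = U ↔ U = U
((r ↔ q) ↔ (q ∧ p)) → r = U → false = U  [¬U ∨ false]
In Łukasiewicz Ł3: r ↔ q = false ↔ U = U  [1 − |0−½|]
q ∧ p = U ∧ true = U
(r ↔ q) ↔ (q ∧ p) = U ↔ U = true
((r ↔ q) ↔ (q ∧ p)) → r = true → false = false
They differ because Strong Kleene logic and Łukasiewicz Ł3 treat U differently under implication.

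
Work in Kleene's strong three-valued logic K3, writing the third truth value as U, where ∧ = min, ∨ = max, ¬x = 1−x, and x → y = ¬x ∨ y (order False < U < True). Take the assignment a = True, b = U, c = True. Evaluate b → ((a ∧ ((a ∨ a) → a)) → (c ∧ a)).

True

a ∨ a = True ∨ True = True
(a ∨ a) → a = True → True = True
a ∧ ((a ∨ a) → a) = True ∧ True = True
c ∧ a = True ∧ True = True
(a ∧ ((a ∨ a) → a)) → (c ∧ a) = True → True = True
b → ((a ∧ ((a ∨ a) → a)) → (c ∧ a)) = U → True = True  [¬U ∨ True]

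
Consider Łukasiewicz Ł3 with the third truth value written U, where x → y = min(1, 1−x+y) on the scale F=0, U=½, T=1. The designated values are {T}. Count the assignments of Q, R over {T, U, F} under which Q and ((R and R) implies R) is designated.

Designated under: (Q=T, R=T); (Q=T, R=U); (Q=T, R=F).

3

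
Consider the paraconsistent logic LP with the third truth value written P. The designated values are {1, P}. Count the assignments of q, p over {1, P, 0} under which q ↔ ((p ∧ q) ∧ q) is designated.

Of the 9 assignments, 8 give a value in {1, P}.

8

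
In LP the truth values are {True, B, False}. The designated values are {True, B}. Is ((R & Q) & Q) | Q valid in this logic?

No

Countermodel: R=True, Q=False gives False, which is not designated.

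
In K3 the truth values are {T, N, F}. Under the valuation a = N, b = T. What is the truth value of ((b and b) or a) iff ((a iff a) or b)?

T

b and b = T and T = T
(b and b) or a = T or N = T
a iff a = N iff N = N
(a iff a) or b = N or T = T
((b and b) or a) iff ((a iff a) or b) = T iff T = T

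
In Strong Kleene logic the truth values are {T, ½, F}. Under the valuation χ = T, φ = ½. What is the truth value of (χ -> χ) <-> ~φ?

½

χ -> χ = T -> T = T
~φ = ~½ = ½
(χ -> χ) <-> ~φ = T <-> ½ = ½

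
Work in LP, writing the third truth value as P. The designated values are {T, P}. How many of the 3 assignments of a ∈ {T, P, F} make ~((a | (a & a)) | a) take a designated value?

a=T: F ·
a=P: P ✓
a=F: T ✓

2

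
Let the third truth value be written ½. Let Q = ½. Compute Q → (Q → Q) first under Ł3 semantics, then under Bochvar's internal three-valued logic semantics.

1; ½

In Ł3: Q → Q = ½ → ½ = 1  [min(1, 1−½+½)]
Q → (Q → Q) = ½ → 1 = 1
In Bochvar's internal three-valued logic: Q → Q = ½ → ½ = ½  [any arg is the third value ⇒ result is the third value]
Q → (Q → Q) = ½ → ½ = ½
They differ because Ł3 and Bochvar's internal three-valued logic treat ½ differently under the binary connectives.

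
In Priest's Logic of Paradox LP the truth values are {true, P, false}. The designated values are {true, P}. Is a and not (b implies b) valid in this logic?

No

Countermodel: a=true, b=true gives false, which is not designated.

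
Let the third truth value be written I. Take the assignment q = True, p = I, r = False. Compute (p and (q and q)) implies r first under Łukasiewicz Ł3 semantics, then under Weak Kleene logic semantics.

In Łukasiewicz Ł3: q and q = True and True = True
p and (q and q) = I and True = I
(p and (q and q)) implies r = I implies False = I  [min(1, 1−½+0)]
In Weak Kleene logic: q and q = True and True = True
p and (q and q) = I and True = I
(p and (q and q)) implies r = I implies False = I  [any arg is the third value ⇒ result is the third value]

I; I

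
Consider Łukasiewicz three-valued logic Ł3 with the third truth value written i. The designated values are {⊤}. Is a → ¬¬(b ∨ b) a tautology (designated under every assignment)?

Countermodel: a=⊤, b=i gives i, which is not designated.

No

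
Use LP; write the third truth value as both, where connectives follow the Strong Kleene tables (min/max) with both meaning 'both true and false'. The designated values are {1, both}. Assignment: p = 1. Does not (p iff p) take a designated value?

No

p iff p = 1 iff 1 = 1
not (p iff p) = not 1 = 0
0 ∉ {1, both}.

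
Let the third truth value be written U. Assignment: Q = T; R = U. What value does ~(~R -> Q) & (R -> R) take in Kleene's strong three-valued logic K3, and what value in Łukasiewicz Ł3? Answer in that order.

F; F

In Kleene's strong three-valued logic K3: ~R = ~U = U
~R -> Q = U -> T = T  [~U | T]
~(~R -> Q) = ~T = F
R -> R = U -> U = U
~(~R -> Q) & (R -> R) = F & U = F
In Łukasiewicz Ł3: ~R = ~U = U
~R -> Q = U -> T = T  [min(1, 1−½+1)]
~(~R -> Q) = ~T = F
R -> R = U -> U = T
~(~R -> Q) & (R -> R) = F & T = F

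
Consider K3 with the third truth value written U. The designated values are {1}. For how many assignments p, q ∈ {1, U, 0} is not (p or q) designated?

Designated under: (p=0, q=0).

1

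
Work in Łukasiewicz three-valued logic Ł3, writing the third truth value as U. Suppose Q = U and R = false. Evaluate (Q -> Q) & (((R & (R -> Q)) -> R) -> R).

Q -> Q = U -> U = true  [min(1, 1−½+½)]
R -> Q = false -> U = true
R & (R -> Q) = false & true = false
(R & (R -> Q)) -> R = false -> false = true
((R & (R -> Q)) -> R) -> R = true -> false = false
(Q -> Q) & (((R & (R -> Q)) -> R) -> R) = true & false = false

false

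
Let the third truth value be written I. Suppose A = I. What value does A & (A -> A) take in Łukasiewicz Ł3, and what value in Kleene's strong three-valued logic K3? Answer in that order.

I; I

In Łukasiewicz Ł3: A -> A = I -> I = T  [min(1, 1−½+½)]
A & (A -> A) = I & T = I
In Kleene's strong three-valued logic K3: A -> A = I -> I = I  [~I | I]
A & (A -> A) = I & I = I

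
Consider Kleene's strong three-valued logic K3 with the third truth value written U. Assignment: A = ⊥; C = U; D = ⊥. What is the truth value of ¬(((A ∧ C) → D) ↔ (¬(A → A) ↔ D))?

⊥

A ∧ C = ⊥ ∧ U = ⊥
(A ∧ C) → D = ⊥ → ⊥ = ⊤
A → A = ⊥ → ⊥ = ⊤
¬(A → A) = ¬⊤ = ⊥
¬(A → A) ↔ D = ⊥ ↔ ⊥ = ⊤
((A ∧ C) → D) ↔ (¬(A → A) ↔ D) = ⊤ ↔ ⊤ = ⊤
¬(((A ∧ C) → D) ↔ (¬(A → A) ↔ D)) = ¬⊤ = ⊥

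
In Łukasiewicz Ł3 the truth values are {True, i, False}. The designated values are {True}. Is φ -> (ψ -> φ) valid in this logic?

Every assignment of φ, ψ over {True, i, False} gives a value in {True}.
In particular, with φ=i, ψ=i: φ -> (ψ -> φ) = True.

Yes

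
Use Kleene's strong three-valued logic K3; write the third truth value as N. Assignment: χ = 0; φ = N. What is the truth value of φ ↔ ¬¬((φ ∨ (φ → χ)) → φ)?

φ → χ = N → 0 = N
φ ∨ (φ → χ) = N ∨ N = N
(φ ∨ (φ → χ)) → φ = N → N = N
¬((φ ∨ (φ → χ)) → φ) = ¬N = N
¬¬((φ ∨ (φ → χ)) → φ) = ¬N = N
φ ↔ ¬¬((φ ∨ (φ → χ)) → φ) = N ↔ N = N

N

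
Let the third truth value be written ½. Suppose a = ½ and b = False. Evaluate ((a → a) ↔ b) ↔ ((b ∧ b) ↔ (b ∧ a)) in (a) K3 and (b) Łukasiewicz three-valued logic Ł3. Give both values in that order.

In K3: a → a = ½ → ½ = ½  [¬½ ∨ ½]
(a → a) ↔ b = ½ ↔ False = ½
b ∧ b = False ∧ False = False
b ∧ a = False ∧ ½ = False
(b ∧ b) ↔ (b ∧ a) = False ↔ False = True
((a → a) ↔ b) ↔ ((b ∧ b) ↔ (b ∧ a)) = ½ ↔ True = ½
In Łukasiewicz three-valued logic Ł3: a → a = ½ → ½ = True
(a → a) ↔ b = True ↔ False = False
b ∧ b = False ∧ False = False
b ∧ a = False ∧ ½ = False
(b ∧ b) ↔ (b ∧ a) = False ↔ False = True
((a → a) ↔ b) ↔ ((b ∧ b) ↔ (b ∧ a)) = False ↔ True = False
They differ because K3 and Łukasiewicz three-valued logic Ł3 treat ½ differently under implication.

½; False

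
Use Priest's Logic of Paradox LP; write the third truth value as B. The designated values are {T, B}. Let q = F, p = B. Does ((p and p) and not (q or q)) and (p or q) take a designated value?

p and p = B and B = B
q or q = F or F = F
not (q or q) = not F = T
(p and p) and not (q or q) = B and T = B
p or q = B or F = B
((p and p) and not (q or q)) and (p or q) = B and B = B
B ∈ {T, B}.

Yes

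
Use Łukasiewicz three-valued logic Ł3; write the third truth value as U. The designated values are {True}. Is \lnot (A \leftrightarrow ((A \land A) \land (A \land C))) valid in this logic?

No

Countermodel: A=True, C=True gives False, which is not designated.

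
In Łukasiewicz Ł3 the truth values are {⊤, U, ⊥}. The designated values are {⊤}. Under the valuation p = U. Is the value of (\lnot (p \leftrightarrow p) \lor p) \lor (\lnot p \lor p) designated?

p \leftrightarrow p = U \leftrightarrow U = ⊤  [1 − |½−½|]
\lnot (p \leftrightarrow p) = \lnot ⊤ = ⊥
\lnot (p \leftrightarrow p) \lor p = ⊥ \lor U = U
\lnot p = \lnot U = U
\lnot p \lor p = U \lor U = U
(\lnot (p \leftrightarrow p) \lor p) \lor (\lnot p \lor p) = U \lor U = U
U ∉ {⊤}.

No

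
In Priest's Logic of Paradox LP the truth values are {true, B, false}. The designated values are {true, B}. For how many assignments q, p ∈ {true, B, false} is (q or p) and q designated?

Of the 9 assignments, 6 give a value in {true, B}.

6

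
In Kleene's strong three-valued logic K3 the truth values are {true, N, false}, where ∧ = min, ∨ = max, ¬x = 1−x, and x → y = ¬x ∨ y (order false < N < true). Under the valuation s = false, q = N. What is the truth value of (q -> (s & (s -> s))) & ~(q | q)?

s -> s = false -> false = true
s & (s -> s) = false & true = false
q -> (s & (s -> s)) = N -> false = N  [~N | false]
q | q = N | N = N
~(q | q) = ~N = N
(q -> (s & (s -> s))) & ~(q | q) = N & N = N

N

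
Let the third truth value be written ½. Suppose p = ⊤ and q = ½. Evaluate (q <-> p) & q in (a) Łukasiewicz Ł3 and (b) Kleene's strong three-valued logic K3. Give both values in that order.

½; ½

In Łukasiewicz Ł3: q <-> p = ½ <-> ⊤ = ½  [1 − |½−1|]
(q <-> p) & q = ½ & ½ = ½
In Kleene's strong three-valued logic K3: q <-> p = ½ <-> ⊤ = ½
(q <-> p) & q = ½ & ½ = ½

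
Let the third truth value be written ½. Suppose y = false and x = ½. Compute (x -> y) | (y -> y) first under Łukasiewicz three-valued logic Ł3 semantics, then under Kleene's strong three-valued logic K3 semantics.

true; true

In Łukasiewicz three-valued logic Ł3: x -> y = ½ -> false = ½  [min(1, 1−½+0)]
y -> y = false -> false = true
(x -> y) | (y -> y) = ½ | true = true
In Kleene's strong three-valued logic K3: x -> y = ½ -> false = ½  [~½ | false]
y -> y = false -> false = true
(x -> y) | (y -> y) = ½ | true = true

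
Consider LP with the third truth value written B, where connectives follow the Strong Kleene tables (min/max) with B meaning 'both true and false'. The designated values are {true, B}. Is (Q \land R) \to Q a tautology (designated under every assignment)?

Every assignment of Q, R over {true, B, false} gives a value in {true, B}.
In particular, with Q=B, R=B: (Q \land R) \to Q = B.

Yes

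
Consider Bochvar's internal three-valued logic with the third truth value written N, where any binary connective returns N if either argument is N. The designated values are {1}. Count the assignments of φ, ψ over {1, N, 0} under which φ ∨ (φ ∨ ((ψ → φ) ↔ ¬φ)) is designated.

3

Designated under: (φ=1, ψ=1); (φ=1, ψ=0); (φ=0, ψ=0).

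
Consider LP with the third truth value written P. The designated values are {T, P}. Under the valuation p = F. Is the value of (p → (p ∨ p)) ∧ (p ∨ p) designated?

No

p ∨ p = F ∨ F = F
p → (p ∨ p) = F → F = T
p ∨ p = F ∨ F = F
(p → (p ∨ p)) ∧ (p ∨ p) = T ∧ F = F
F ∉ {T, P}.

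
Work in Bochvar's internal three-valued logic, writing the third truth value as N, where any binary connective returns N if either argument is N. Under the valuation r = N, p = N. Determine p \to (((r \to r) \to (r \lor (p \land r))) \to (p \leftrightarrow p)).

N

r \to r = N \to N = N  [any arg is the third value ⇒ result is the third value]
p \land r = N \land N = N
r \lor (p \land r) = N \lor N = N
(r \to r) \to (r \lor (p \land r)) = N \to N = N
p \leftrightarrow p = N \leftrightarrow N = N
((r \to r) \to (r \lor (p \land r))) \to (p \leftrightarrow p) = N \to N = N
p \to (((r \to r) \to (r \lor (p \land r))) \to (p \leftrightarrow p)) = N \to N = N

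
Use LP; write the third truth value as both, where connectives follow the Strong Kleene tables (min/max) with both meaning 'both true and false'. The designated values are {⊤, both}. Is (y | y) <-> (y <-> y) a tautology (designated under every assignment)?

Countermodel: y=⊥ gives ⊥, which is not designated.

No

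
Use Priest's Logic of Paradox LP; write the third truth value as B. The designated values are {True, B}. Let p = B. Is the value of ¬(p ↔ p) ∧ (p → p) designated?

p ↔ p = B ↔ B = B
¬(p ↔ p) = ¬B = B
p → p = B → B = B  [¬B ∨ B]
¬(p ↔ p) ∧ (p → p) = B ∧ B = B
B ∈ {True, B}.

Yes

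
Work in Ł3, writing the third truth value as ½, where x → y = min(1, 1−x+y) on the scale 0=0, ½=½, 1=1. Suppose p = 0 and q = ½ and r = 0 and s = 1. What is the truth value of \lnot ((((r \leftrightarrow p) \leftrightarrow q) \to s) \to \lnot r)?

0

r \leftrightarrow p = 0 \leftrightarrow 0 = 1
(r \leftrightarrow p) \leftrightarrow q = 1 \leftrightarrow ½ = ½  [1 − |1−½|]
((r \leftrightarrow p) \leftrightarrow q) \to s = ½ \to 1 = 1
\lnot r = \lnot 0 = 1
(((r \leftrightarrow p) \leftrightarrow q) \to s) \to \lnot r = 1 \to 1 = 1
\lnot ((((r \leftrightarrow p) \leftrightarrow q) \to s) \to \lnot r) = \lnot 1 = 0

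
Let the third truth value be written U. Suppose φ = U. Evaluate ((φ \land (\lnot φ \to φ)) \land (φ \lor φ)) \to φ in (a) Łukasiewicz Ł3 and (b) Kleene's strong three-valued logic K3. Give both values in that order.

⊤; U

In Łukasiewicz Ł3: \lnot φ = \lnot U = U
\lnot φ \to φ = U \to U = ⊤  [min(1, 1−½+½)]
φ \land (\lnot φ \to φ) = U \land ⊤ = U
φ \lor φ = U \lor U = U
(φ \land (\lnot φ \to φ)) \land (φ \lor φ) = U \land U = U
((φ \land (\lnot φ \to φ)) \land (φ \lor φ)) \to φ = U \to U = ⊤
In Kleene's strong three-valued logic K3: \lnot φ = \lnot U = U
\lnot φ \to φ = U \to U = U  [\lnot U \lor U]
φ \land (\lnot φ \to φ) = U \land U = U
φ \lor φ = U \lor U = U
(φ \land (\lnot φ \to φ)) \land (φ \lor φ) = U \land U = U
((φ \land (\lnot φ \to φ)) \land (φ \lor φ)) \to φ = U \to U = U
They differ because Łukasiewicz Ł3 and Kleene's strong three-valued logic K3 treat U differently under implication.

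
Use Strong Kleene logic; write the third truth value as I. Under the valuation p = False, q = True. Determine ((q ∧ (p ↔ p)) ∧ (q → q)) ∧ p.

p ↔ p = False ↔ False = True
q ∧ (p ↔ p) = True ∧ True = True
q → q = True → True = True
(q ∧ (p ↔ p)) ∧ (q → q) = True ∧ True = True
((q ∧ (p ↔ p)) ∧ (q → q)) ∧ p = True ∧ False = False

False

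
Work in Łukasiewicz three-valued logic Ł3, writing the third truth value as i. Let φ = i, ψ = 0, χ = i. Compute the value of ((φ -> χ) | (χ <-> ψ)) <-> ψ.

φ -> χ = i -> i = 1  [min(1, 1−½+½)]
χ <-> ψ = i <-> 0 = i
(φ -> χ) | (χ <-> ψ) = 1 | i = 1
((φ -> χ) | (χ <-> ψ)) <-> ψ = 1 <-> 0 = 0

0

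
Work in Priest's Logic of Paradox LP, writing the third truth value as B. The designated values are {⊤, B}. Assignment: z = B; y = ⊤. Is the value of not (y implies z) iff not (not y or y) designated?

y implies z = ⊤ implies B = B  [not ⊤ or B]
not (y implies z) = not B = B
not y = not ⊤ = ⊥
not y or y = ⊥ or ⊤ = ⊤
not (not y or y) = not ⊤ = ⊥
not (y implies z) iff not (not y or y) = B iff ⊥ = B
B ∈ {⊤, B}.

Yes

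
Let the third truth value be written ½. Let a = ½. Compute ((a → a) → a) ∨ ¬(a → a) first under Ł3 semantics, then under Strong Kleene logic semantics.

In Ł3: a → a = ½ → ½ = true  [min(1, 1−½+½)]
(a → a) → a = true → ½ = ½
a → a = ½ → ½ = true
¬(a → a) = ¬true = false
((a → a) → a) ∨ ¬(a → a) = ½ ∨ false = ½
In Strong Kleene logic: a → a = ½ → ½ = ½  [¬½ ∨ ½]
(a → a) → a = ½ → ½ = ½
a → a = ½ → ½ = ½
¬(a → a) = ¬½ = ½
((a → a) → a) ∨ ¬(a → a) = ½ ∨ ½ = ½

½; ½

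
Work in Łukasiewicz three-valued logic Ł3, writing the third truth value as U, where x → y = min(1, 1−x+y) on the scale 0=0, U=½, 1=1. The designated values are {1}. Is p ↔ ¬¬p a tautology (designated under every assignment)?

Yes

Every assignment of p over {1, U, 0} gives a value in {1}.
In particular, with p=U: p ↔ ¬¬p = 1.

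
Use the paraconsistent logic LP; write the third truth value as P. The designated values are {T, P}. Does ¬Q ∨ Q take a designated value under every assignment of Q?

Every assignment of Q over {T, P, F} gives a value in {T, P}.
In particular, with Q=P: ¬Q ∨ Q = P.

Yes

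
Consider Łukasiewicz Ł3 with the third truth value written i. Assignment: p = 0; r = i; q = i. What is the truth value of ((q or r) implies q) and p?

q or r = i or i = i
(q or r) implies q = i implies i = 1  [min(1, 1−½+½)]
((q or r) implies q) and p = 1 and 0 = 0

0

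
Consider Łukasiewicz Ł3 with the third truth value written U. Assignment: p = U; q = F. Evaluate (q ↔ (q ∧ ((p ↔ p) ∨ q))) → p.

U

p ↔ p = U ↔ U = T  [1 − |½−½|]
(p ↔ p) ∨ q = T ∨ F = T
q ∧ ((p ↔ p) ∨ q) = F ∧ T = F
q ↔ (q ∧ ((p ↔ p) ∨ q)) = F ↔ F = T
(q ↔ (q ∧ ((p ↔ p) ∨ q))) → p = T → U = U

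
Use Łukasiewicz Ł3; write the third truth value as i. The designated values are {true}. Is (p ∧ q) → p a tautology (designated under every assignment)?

Every assignment of p, q over {true, i, false} gives a value in {true}.
In particular, with p=i, q=i: (p ∧ q) → p = true.

Yes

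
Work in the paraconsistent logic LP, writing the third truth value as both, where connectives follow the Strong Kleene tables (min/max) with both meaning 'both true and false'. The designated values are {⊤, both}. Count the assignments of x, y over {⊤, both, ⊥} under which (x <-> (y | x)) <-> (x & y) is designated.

Of the 9 assignments, 7 give a value in {⊤, both}.

7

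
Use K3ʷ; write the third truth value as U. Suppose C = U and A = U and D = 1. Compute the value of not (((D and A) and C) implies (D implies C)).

U

D and A = 1 and U = U
(D and A) and C = U and U = U
D implies C = 1 implies U = U
((D and A) and C) implies (D implies C) = U implies U = U
not (((D and A) and C) implies (D implies C)) = not U = U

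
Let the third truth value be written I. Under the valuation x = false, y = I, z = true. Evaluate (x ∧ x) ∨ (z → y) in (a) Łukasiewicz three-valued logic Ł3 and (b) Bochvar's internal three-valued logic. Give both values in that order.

I; I

In Łukasiewicz three-valued logic Ł3: x ∧ x = false ∧ false = false
z → y = true → I = I
(x ∧ x) ∨ (z → y) = false ∨ I = I
In Bochvar's internal three-valued logic: x ∧ x = false ∧ false = false
z → y = true → I = I  [any arg is the third value ⇒ result is the third value]
(x ∧ x) ∨ (z → y) = false ∨ I = I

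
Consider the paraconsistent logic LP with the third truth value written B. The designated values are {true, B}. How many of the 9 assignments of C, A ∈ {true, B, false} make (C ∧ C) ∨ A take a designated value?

8

Of the 9 assignments, 8 give a value in {true, B}.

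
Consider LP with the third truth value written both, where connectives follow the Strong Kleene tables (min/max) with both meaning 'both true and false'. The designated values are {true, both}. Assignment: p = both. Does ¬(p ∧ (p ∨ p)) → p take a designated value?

p ∨ p = both ∨ both = both
p ∧ (p ∨ p) = both ∧ both = both
¬(p ∧ (p ∨ p)) = ¬both = both
¬(p ∧ (p ∨ p)) → p = both → both = both  [¬both ∨ both]
both ∈ {true, both}.

Yes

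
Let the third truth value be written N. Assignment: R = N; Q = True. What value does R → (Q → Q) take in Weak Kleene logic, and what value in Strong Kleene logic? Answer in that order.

N; True

In Weak Kleene logic: Q → Q = True → True = True
R → (Q → Q) = N → True = N  [any arg is the third value ⇒ result is the third value]
In Strong Kleene logic: Q → Q = True → True = True
R → (Q → Q) = N → True = True
They differ because Weak Kleene logic and Strong Kleene logic treat N differently under the binary connectives.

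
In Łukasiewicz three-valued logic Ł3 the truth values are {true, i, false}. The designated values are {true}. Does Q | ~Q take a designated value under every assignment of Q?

No

Countermodel: Q=i gives i, which is not designated.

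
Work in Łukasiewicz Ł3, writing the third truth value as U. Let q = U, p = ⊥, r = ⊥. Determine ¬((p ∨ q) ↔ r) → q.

p ∨ q = ⊥ ∨ U = U
(p ∨ q) ↔ r = U ↔ ⊥ = U  [1 − |½−0|]
¬((p ∨ q) ↔ r) = ¬U = U
¬((p ∨ q) ↔ r) → q = U → U = ⊤

⊤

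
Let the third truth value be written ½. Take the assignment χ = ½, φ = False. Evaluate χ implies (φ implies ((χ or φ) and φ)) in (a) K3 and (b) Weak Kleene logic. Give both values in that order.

True; ½

In K3: χ or φ = ½ or False = ½
(χ or φ) and φ = ½ and False = False
φ implies ((χ or φ) and φ) = False implies False = True
χ implies (φ implies ((χ or φ) and φ)) = ½ implies True = True  [not ½ or True]
In Weak Kleene logic: χ or φ = ½ or False = ½
(χ or φ) and φ = ½ and False = ½
φ implies ((χ or φ) and φ) = False implies ½ = ½
χ implies (φ implies ((χ or φ) and φ)) = ½ implies ½ = ½
They differ because K3 and Weak Kleene logic treat ½ differently under the binary connectives.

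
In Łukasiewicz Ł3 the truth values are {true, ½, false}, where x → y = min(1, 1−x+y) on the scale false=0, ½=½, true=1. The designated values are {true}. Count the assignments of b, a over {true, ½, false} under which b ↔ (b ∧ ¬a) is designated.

6

Of the 9 assignments, 6 give a value in {true}.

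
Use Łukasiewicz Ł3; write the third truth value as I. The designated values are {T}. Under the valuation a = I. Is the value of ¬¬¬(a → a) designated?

No

a → a = I → I = T  [min(1, 1−½+½)]
¬(a → a) = ¬T = F
¬¬(a → a) = ¬F = T
¬¬¬(a → a) = ¬T = F
F ∉ {T}.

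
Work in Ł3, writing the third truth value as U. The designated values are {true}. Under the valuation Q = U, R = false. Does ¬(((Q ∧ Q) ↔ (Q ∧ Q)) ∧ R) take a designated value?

Q ∧ Q = U ∧ U = U
Q ∧ Q = U ∧ U = U
(Q ∧ Q) ↔ (Q ∧ Q) = U ↔ U = true  [1 − |½−½|]
((Q ∧ Q) ↔ (Q ∧ Q)) ∧ R = true ∧ false = false
¬(((Q ∧ Q) ↔ (Q ∧ Q)) ∧ R) = ¬false = true
true ∈ {true}.

Yes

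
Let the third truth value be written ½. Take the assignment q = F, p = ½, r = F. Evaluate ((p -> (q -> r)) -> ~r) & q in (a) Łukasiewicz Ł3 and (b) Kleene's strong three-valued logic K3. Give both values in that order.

F; F

In Łukasiewicz Ł3: q -> r = F -> F = T
p -> (q -> r) = ½ -> T = T  [min(1, 1−½+1)]
~r = ~F = T
(p -> (q -> r)) -> ~r = T -> T = T
((p -> (q -> r)) -> ~r) & q = T & F = F
In Kleene's strong three-valued logic K3: q -> r = F -> F = T
p -> (q -> r) = ½ -> T = T  [~½ | T]
~r = ~F = T
(p -> (q -> r)) -> ~r = T -> T = T
((p -> (q -> r)) -> ~r) & q = T & F = F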